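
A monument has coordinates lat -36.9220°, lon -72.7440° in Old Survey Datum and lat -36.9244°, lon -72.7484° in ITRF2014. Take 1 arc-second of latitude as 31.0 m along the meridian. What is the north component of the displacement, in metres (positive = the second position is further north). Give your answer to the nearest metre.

ΔN = -268 m

Δφ = -36.9244° − -36.9220° = -0.0024°; Δλ = -72.7484° − -72.7440° = -0.0044°.
1° of latitude = 3600 × 31.00 = 111600 m.
ΔN = Δφ × 111600 = -267.8 m; ΔE = Δλ × 111600 × cos(-36.9220°) = -0.0044 × 111600 × 0.799454 = -392.6 m.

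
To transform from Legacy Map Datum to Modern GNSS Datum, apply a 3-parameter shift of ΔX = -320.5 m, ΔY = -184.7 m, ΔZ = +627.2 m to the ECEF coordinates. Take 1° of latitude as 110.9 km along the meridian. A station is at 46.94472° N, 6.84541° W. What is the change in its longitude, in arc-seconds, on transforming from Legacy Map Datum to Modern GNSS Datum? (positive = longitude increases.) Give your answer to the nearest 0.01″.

sin φ = 0.730695, cos φ = 0.682704, sin λ = -0.119191, cos λ = 0.992871.
East component: ΔE = −sin λ·ΔX + cos λ·ΔY = −(-0.119191)(-320.5) + (0.992871)(-184.7) = -221.58 m.
1° of latitude spans 110900 m; at latitude φ, 1° of longitude spans that × cos φ = 75711.8 m, so Δλ = -221.58 / 75711.8 × 3600 = -10.536″.

Δλ = -10.54″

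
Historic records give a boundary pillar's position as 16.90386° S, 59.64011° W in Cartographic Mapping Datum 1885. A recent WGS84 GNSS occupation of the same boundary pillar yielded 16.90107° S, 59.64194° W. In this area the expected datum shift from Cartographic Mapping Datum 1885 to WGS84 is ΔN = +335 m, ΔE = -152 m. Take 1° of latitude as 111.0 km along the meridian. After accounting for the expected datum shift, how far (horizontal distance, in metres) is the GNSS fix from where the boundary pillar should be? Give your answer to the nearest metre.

49 m

Observed coordinate differences: Δφ = +0.00279°, Δλ = -0.00183°.
Converting to metres (1° lat = 111000 m, cos φ = 0.956794): observed ΔN = 309.7 m, observed ΔE = -194.4 m.
Subtracting the expected shift leaves a residual of 309.7 − (335) = -25.3 m north and -194.4 − (-152) = -42.4 m east.
Residual distance = √((-25.3)² + (-42.4)²) = 49.3 m.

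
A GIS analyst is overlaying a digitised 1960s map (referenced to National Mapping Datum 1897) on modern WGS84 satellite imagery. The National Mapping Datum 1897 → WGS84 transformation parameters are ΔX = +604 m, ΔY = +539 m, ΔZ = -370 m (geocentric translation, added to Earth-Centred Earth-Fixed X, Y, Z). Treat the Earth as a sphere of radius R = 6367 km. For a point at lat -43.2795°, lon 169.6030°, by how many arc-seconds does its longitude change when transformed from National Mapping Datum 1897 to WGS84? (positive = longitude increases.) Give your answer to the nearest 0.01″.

sin φ = -0.685558, cos φ = 0.728018, sin λ = 0.180468, cos λ = -0.983581.
East component: ΔE = −sin λ·ΔX + cos λ·ΔY = −(0.180468)(604) + (-0.983581)(539) = -639.15 m.
1° of latitude spans πR/180 = 111125 m; at latitude φ, 1° of longitude spans that × cos φ = 80901.1 m, so Δλ = -639.15 / 80901.1 × 3600 = -28.442″.

Δλ = -28.44″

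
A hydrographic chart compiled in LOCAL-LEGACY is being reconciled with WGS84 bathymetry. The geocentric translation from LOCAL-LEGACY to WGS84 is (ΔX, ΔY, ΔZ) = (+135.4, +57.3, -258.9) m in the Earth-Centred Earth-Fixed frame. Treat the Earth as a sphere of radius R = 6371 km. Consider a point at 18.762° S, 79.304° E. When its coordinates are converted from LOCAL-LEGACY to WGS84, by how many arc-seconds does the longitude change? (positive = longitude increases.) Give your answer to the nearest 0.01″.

Δλ = -4.19″

sin φ = -0.321638, cos φ = 0.946863, sin λ = 0.982626, cos λ = 0.185598.
East component: ΔE = −sin λ·ΔX + cos λ·ΔY = −(0.982626)(135.4) + (0.185598)(57.3) = -122.41 m.
1° of latitude spans πR/180 = 111195 m; at latitude φ, 1° of longitude spans that × cos φ = 105286.3 m, so Δλ = -122.41 / 105286.3 × 3600 = -4.186″.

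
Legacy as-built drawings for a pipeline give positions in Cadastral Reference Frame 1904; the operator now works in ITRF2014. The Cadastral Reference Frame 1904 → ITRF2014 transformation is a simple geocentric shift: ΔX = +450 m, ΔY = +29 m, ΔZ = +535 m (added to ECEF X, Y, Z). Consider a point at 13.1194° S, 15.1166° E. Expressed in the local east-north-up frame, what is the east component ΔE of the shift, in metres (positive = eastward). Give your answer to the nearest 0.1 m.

ΔE = -89.4 m

At φ = -13.1194°, λ = 15.1166°: sin φ = -0.226981, cos φ = 0.973899, sin λ = 0.260784, cos λ = 0.965397.
ΔE = −sin λ·ΔX + cos λ·ΔY = −(0.260784)·(450) + (0.965397)·(29) = -89.36 m.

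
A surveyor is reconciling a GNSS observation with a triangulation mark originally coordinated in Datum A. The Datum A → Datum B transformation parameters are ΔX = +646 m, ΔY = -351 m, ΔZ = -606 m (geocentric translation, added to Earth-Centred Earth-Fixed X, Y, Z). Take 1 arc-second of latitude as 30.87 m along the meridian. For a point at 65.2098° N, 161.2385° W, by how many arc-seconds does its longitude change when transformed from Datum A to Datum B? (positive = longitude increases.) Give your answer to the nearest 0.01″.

sin φ = 0.907849, cos φ = 0.419297, sin λ = -0.321630, cos λ = -0.946866.
East component: ΔE = −sin λ·ΔX + cos λ·ΔY = −(-0.321630)(646) + (-0.946866)(-351) = 540.12 m.
1° of latitude spans 3600 × 30.87 = 111132 m; at latitude φ, 1° of longitude spans that × cos φ = 46597.3 m, so Δλ = 540.12 / 46597.3 × 3600 = 41.729″.

Δλ = 41.73″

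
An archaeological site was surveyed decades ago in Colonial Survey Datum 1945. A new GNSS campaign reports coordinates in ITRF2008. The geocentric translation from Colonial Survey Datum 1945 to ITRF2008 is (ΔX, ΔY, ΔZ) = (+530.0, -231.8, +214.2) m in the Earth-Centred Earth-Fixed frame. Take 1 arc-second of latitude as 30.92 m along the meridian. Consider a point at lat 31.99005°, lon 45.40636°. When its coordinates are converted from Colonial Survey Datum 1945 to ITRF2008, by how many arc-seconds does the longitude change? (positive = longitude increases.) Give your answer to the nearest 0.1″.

Δλ = -20.6″

sin φ = 0.529772, cos φ = 0.848140, sin λ = 0.712104, cos λ = 0.702074.
East component: ΔE = −sin λ·ΔX + cos λ·ΔY = −(0.712104)(530.0) + (0.702074)(-231.8) = -540.16 m.
1° of latitude spans 3600 × 30.92 = 111312 m; at latitude φ, 1° of longitude spans that × cos φ = 94408.2 m, so Δλ = -540.16 / 94408.2 × 3600 = -20.597″.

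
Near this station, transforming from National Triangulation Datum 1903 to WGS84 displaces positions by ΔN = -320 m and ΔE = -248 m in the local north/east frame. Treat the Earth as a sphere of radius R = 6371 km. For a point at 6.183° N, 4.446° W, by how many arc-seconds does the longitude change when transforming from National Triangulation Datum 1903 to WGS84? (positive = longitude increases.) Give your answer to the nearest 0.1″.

Δλ = -8.1″

At latitude 6.183°, cos φ = 0.994183.
One radian of longitude at latitude φ spans R cos φ, so Δλ = ΔE / (R cos φ) = -248.0 / (6371000 × 0.994183) = -3.9154e-05 rad = -8.076″.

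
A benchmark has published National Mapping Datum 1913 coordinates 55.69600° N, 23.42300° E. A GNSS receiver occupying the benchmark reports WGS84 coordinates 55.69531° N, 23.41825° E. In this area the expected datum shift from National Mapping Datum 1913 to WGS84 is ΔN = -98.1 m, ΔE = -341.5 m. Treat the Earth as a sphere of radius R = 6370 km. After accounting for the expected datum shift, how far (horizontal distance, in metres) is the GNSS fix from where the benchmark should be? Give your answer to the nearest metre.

Observed coordinate differences: Δφ = -0.00069°, Δλ = -0.00475°.
Converting to metres (1° lat = 111177 m, cos φ = 0.563584): observed ΔN = -76.7 m, observed ΔE = -297.6 m.
Subtracting the expected shift leaves a residual of -76.7 − (-98.1) = 21.4 m north and -297.6 − (-341.5) = 43.9 m east.
Residual distance = √(21.4² + 43.9²) = 48.8 m.

49 m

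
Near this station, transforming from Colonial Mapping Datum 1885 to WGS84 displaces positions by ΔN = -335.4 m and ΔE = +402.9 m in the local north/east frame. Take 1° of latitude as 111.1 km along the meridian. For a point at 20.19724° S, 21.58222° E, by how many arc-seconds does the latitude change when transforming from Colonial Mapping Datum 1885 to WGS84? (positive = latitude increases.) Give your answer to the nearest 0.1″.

1° of latitude = 111.1 km, so Δφ = -335.4 / 111100 = -0.0030189° = -10.868″.

Δφ = -10.9″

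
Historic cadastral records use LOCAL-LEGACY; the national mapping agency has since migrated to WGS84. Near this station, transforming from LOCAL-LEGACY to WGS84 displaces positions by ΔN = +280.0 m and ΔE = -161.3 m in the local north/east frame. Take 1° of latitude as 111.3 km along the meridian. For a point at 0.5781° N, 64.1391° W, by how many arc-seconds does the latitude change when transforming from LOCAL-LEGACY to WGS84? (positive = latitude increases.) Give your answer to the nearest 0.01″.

Δφ = 9.06″

1° of latitude = 111.3 km, so Δφ = 280.0 / 111300 = 0.0025157° = 9.057″.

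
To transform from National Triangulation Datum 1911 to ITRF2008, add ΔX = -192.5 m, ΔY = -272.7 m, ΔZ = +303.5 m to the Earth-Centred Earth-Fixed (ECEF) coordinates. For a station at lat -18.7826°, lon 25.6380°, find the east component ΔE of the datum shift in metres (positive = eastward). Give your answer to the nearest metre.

At φ = -18.7826°, λ = 25.6380°: sin φ = -0.321978, cos φ = 0.946747, sin λ = 0.432684, cos λ = 0.901546.
ΔE = −sin λ·ΔX + cos λ·ΔY = −(0.432684)·(-192.5) + (0.901546)·(-272.7) = -162.56 m.

ΔE = -163 m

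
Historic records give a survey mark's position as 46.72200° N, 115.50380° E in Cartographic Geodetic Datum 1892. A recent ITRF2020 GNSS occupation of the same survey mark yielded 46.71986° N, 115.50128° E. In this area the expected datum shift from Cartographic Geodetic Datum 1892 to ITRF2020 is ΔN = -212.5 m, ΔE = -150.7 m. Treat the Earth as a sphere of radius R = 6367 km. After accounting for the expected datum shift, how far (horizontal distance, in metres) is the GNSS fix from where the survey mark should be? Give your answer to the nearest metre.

48 m

Observed coordinate differences: Δφ = -0.00214°, Δλ = -0.00252°.
Converting to metres (1° lat = 111125 m, cos φ = 0.685539): observed ΔN = -237.8 m, observed ΔE = -192.0 m.
Subtracting the expected shift leaves a residual of -237.8 − (-212.5) = -25.3 m north and -192.0 − (-150.7) = -41.3 m east.
Residual distance = √((-25.3)² + (-41.3)²) = 48.4 m.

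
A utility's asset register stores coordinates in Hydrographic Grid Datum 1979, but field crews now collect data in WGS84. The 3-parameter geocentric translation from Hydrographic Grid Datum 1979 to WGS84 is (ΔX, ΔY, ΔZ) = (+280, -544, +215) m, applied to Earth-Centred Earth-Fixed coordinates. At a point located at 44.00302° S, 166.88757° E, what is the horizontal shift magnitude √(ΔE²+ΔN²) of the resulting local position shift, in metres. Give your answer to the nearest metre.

482 m

The local east axis at (φ, λ) is (−sin λ, cos λ, 0), so ΔE = −sin(166.88757°)·280 + cos(166.88757°)·(-544) = 466.29 m.
The local north axis is (−sin φ cos λ, −sin φ sin λ, cos φ), giving ΔN = -189.443 − 85.735 + 154.650 = -120.53 m.
Horizontal magnitude = √(ΔE² + ΔN²) = √(466.29² + (-120.53)²) = 481.62 m.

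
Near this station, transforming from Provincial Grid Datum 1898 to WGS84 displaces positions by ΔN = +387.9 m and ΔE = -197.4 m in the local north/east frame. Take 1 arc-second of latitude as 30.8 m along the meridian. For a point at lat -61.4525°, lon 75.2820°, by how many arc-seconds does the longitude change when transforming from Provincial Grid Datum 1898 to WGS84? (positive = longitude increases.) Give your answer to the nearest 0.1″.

Δλ = -13.4″

At latitude -61.4525°, cos φ = 0.477887.
1″ of longitude at this latitude = 30.80 × cos φ = 14.7189 m, so Δλ = -197.4 / 14.7189 = -13.411″.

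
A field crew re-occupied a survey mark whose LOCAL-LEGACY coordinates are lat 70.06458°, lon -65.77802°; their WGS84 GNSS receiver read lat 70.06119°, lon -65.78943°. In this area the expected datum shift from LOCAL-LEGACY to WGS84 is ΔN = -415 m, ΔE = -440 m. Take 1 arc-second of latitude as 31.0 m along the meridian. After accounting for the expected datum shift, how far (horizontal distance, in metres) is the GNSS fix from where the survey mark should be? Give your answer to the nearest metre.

37 m

Observed coordinate differences: Δφ = -0.00339°, Δλ = -0.01141°.
Converting to metres (1° lat = 111600 m, cos φ = 0.340961): observed ΔN = -378.3 m, observed ΔE = -434.2 m.
Subtracting the expected shift leaves a residual of -378.3 − (-415) = 36.7 m north and -434.2 − (-440) = 5.8 m east.
Residual distance = √(36.7² + 5.8²) = 37.1 m.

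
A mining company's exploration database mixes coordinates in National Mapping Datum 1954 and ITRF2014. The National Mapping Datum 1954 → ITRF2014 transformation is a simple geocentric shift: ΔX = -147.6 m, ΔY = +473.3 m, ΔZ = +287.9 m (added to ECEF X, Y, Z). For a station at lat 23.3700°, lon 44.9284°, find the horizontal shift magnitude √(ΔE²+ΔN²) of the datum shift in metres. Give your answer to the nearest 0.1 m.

The local east axis at (φ, λ) is (−sin λ, cos λ, 0), so ΔE = −sin(44.9284°)·(-147.6) + cos(44.9284°)·473.3 = 439.33 m.
The local north axis is (−sin φ cos λ, −sin φ sin λ, cos φ), giving ΔN = 41.451 − 132.588 + 264.281 = 173.14 m.
Horizontal magnitude = √(ΔE² + ΔN²) = √(439.33² + 173.14²) = 472.22 m.

472.2 m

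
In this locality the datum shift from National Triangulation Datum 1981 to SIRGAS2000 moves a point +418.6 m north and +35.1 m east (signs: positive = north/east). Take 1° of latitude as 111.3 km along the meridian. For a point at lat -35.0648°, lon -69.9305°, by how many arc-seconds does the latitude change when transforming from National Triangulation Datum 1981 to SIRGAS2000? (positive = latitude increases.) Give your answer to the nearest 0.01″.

Δφ = 13.54″

1° of latitude = 111.3 km, so Δφ = 418.6 / 111300 = 0.0037610° = 13.540″.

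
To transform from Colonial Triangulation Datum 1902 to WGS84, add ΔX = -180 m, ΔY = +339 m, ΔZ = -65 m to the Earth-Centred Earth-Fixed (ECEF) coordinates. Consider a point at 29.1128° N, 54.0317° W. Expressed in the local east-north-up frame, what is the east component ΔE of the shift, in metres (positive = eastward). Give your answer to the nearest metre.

At φ = 29.1128°, λ = -54.0317°: sin φ = 0.486531, cos φ = 0.873664, sin λ = -0.809342, cos λ = 0.587338.
ΔE = −sin λ·ΔX + cos λ·ΔY = −(-0.809342)·(-180) + (0.587338)·(339) = 53.43 m.

ΔE = 53 m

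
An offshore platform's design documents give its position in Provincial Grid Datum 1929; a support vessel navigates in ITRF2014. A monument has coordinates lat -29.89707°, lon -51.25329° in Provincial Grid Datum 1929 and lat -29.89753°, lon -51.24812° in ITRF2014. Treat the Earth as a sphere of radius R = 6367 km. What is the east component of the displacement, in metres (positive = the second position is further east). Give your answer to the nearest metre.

ΔE = 498 m

Δφ = -29.89753° − -29.89707° = -0.00046°; Δλ = -51.24812° − -51.25329° = +0.00517°.
1° along a meridian = πR/180 = 111125 m.
ΔN = Δφ × 111125 = -51.1 m; ΔE = Δλ × 111125 × cos(-29.89707°) = +0.00517 × 111125 × 0.866922 = 498.1 m.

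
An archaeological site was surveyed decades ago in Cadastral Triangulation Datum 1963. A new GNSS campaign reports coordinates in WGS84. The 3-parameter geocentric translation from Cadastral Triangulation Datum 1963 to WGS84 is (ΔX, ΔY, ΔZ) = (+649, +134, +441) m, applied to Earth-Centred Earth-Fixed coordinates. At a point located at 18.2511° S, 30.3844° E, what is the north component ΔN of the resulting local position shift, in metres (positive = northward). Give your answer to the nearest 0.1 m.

ΔN = 615.4 m

At φ = -18.2511°, λ = 30.3844°: sin φ = -0.313182, cos φ = 0.949693, sin λ = 0.505799, cos λ = 0.862651.
ΔN = −sin φ cos λ·ΔX − sin φ sin λ·ΔY + cos φ·ΔZ = −(-0.313182)(0.862651)(649) − (-0.313182)(0.505799)(134) + (0.949693)(441) = 615.38 m.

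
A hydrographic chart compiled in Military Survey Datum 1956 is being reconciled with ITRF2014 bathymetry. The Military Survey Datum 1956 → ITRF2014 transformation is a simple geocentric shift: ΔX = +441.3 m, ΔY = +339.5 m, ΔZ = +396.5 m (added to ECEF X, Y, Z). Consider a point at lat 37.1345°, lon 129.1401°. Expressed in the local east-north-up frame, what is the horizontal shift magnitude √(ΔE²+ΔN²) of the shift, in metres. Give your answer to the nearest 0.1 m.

644.7 m

At φ = 37.1345°, λ = 129.1401°: sin φ = 0.603688, cos φ = 0.797221, sin λ = 0.775605, cos λ = -0.631219.
ΔE = −sin λ·ΔX + cos λ·ΔY = −(0.775605)·(441.3) + (-0.631219)·(339.5) = -556.57 m.
ΔN = −sin φ cos λ·ΔX − sin φ sin λ·ΔY + cos φ·ΔZ = −(0.603688)(-0.631219)(441.3) − (0.603688)(0.775605)(339.5) + (0.797221)(396.5) = 325.30 m.
Horizontal magnitude = √(ΔE² + ΔN²) = √((-556.57)² + 325.30²) = 644.66 m.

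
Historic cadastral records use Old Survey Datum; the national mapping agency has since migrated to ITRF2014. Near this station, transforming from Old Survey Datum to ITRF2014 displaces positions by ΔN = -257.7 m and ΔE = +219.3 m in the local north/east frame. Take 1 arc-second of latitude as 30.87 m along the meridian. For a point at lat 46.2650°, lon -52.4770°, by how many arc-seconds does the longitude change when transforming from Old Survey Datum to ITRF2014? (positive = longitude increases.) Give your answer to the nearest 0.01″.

At latitude 46.2650°, cos φ = 0.691324.
1″ of longitude at this latitude = 30.87 × cos φ = 21.3412 m, so Δλ = 219.3 / 21.3412 = 10.276″.

Δλ = 10.28″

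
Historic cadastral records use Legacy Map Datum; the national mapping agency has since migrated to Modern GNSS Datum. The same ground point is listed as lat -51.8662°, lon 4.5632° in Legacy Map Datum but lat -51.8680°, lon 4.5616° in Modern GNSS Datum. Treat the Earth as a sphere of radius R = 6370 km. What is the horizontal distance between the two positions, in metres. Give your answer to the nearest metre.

Δφ = -51.8680° − -51.8662° = -0.0018°; Δλ = 4.5616° − 4.5632° = -0.0016°.
1° along a meridian = πR/180 = 111177 m.
ΔN = Δφ × 111177 = -200.1 m; ΔE = Δλ × 111177 × cos(-51.8662°) = -0.0016 × 111177 × 0.617500 = -109.8 m.
Distance = √(ΔE² + ΔN²) = √((-109.8)² + (-200.1)²) = 228.3 m.

228 m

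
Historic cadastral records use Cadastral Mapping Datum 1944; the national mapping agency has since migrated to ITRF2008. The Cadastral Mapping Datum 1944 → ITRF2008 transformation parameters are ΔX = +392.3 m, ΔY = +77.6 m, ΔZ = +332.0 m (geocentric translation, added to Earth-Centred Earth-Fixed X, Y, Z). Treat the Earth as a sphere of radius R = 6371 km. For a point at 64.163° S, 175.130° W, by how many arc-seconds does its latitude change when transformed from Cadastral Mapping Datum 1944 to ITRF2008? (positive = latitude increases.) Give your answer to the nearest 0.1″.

sin φ = -0.900038, cos φ = 0.435812, sin λ = -0.084895, cos λ = -0.996390.
North component: ΔN = −sin φ cos λ·ΔX − sin φ sin λ·ΔY + cos φ·ΔZ = −(-0.900038)(-0.996390)(392.3) − (-0.900038)(-0.084895)(77.6) + (0.435812)(332.0) = -213.05 m.
1° of latitude spans πR/180 = 111195 m, so Δφ = -213.05 / 111195 × 3600 = -6.898″.

Δφ = -6.9″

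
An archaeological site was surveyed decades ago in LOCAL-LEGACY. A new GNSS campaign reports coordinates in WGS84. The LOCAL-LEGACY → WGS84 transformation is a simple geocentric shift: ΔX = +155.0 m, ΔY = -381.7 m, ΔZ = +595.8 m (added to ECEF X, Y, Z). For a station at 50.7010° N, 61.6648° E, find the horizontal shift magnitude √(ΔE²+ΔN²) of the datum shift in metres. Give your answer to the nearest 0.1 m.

The local east axis at (φ, λ) is (−sin λ, cos λ, 0), so ΔE = −sin(61.6648°)·155.0 + cos(61.6648°)·(-381.7) = -317.59 m.
The local north axis is (−sin φ cos λ, −sin φ sin λ, cos φ), giving ΔN = -56.930 + 259.988 + 377.360 = 580.42 m.
Horizontal magnitude = √(ΔE² + ΔN²) = √((-317.59)² + 580.42²) = 661.63 m.

661.6 m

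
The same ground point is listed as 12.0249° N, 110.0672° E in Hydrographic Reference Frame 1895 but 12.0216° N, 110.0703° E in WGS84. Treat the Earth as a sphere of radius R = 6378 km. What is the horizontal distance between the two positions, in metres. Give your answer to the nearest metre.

Δφ = 12.0216° − 12.0249° = -0.0033°; Δλ = 110.0703° − 110.0672° = +0.0031°.
1° along a meridian = πR/180 = 111317 m.
ΔN = Δφ × 111317 = -367.3 m; ΔE = Δλ × 111317 × cos(12.0249°) = +0.0031 × 111317 × 0.978057 = 337.5 m.
Distance = √(ΔE² + ΔN²) = √(337.5² + (-367.3)²) = 498.9 m.

499 m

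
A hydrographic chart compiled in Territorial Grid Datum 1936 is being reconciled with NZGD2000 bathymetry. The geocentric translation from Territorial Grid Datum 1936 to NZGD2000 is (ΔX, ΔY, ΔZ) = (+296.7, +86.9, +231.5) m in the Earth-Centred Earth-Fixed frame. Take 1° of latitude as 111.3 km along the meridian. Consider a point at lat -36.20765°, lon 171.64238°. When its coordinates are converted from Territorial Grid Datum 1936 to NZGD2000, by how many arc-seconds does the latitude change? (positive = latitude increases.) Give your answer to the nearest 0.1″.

sin φ = -0.590713, cos φ = 0.806881, sin λ = 0.145351, cos λ = -0.989380.
North component: ΔN = −sin φ cos λ·ΔX − sin φ sin λ·ΔY + cos φ·ΔZ = −(-0.590713)(-0.989380)(296.7) − (-0.590713)(0.145351)(86.9) + (0.806881)(231.5) = 20.85 m.
1° of latitude spans 111300 m, so Δφ = 20.85 / 111300 × 3600 = 0.674″.

Δφ = 0.7″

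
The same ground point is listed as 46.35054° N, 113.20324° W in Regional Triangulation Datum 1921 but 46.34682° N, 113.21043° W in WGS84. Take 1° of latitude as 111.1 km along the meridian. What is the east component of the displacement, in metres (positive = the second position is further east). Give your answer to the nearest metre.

Δφ = 46.34682° − 46.35054° = -0.00372°; Δλ = -113.21043° − -113.20324° = -0.00719°.
ΔN = Δφ × 111100 = -413.3 m; ΔE = Δλ × 111100 × cos(46.35054°) = -0.00719 × 111100 × 0.690244 = -551.4 m.

ΔE = -551 m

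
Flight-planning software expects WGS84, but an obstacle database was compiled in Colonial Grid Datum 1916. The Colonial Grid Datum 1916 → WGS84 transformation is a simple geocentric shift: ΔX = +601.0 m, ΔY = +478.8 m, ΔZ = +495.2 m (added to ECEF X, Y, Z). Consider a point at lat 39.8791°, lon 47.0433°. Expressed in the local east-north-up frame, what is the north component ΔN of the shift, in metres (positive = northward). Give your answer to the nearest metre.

The local north axis is (−sin φ cos λ, −sin φ sin λ, cos φ), giving ΔN = -262.590 − 224.678 + 380.016 = -107.25 m.

ΔN = -107 m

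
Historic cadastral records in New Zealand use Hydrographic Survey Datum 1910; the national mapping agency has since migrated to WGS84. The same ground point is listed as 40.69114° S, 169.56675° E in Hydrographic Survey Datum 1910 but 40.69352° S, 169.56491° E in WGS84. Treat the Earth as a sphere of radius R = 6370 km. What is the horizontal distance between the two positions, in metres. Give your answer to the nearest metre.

307 m

Δφ = -40.69352° − -40.69114° = -0.00238°; Δλ = 169.56491° − 169.56675° = -0.00184°.
1° along a meridian = πR/180 = 111177 m.
ΔN = Δφ × 111177 = -264.6 m; ΔE = Δλ × 111177 × cos(-40.69114°) = -0.00184 × 111177 × 0.758235 = -155.1 m.
Distance = √(ΔE² + ΔN²) = √((-155.1)² + (-264.6)²) = 306.7 m.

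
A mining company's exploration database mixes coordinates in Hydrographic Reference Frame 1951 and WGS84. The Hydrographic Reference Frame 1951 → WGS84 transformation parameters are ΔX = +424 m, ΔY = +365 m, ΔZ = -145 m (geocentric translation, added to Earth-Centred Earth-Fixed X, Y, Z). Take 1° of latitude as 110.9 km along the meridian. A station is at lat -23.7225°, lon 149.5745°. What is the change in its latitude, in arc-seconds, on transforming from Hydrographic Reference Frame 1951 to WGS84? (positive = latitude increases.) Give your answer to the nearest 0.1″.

sin φ = -0.402307, cos φ = 0.915505, sin λ = 0.506418, cos λ = -0.862288.
North component: ΔN = −sin φ cos λ·ΔX − sin φ sin λ·ΔY + cos φ·ΔZ = −(-0.402307)(-0.862288)(424) − (-0.402307)(0.506418)(365) + (0.915505)(-145) = -205.47 m.
1° of latitude spans 110900 m, so Δφ = -205.47 / 110900 × 3600 = -6.670″.

Δφ = -6.7″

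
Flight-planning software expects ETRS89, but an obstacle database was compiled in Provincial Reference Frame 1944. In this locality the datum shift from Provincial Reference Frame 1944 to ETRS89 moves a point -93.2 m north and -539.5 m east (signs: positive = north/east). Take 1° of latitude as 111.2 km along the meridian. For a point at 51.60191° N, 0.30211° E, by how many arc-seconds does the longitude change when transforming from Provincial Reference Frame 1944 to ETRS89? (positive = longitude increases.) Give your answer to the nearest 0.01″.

Δλ = -28.12″

At latitude 51.60191°, cos φ = 0.621122.
1° of longitude at this latitude = 111.2 × cos φ = 69.07 km, so Δλ = -539.5 / 69068.7 = -0.0078111° = -28.120″.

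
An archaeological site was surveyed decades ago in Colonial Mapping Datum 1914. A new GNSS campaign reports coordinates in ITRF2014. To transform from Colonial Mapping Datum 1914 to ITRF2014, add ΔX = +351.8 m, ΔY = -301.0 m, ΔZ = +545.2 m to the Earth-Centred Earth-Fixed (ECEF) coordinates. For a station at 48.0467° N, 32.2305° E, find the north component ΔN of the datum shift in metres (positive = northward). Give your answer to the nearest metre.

At φ = 48.0467°, λ = 32.2305°: sin φ = 0.743690, cos φ = 0.668525, sin λ = 0.533327, cos λ = 0.845909.
ΔN = −sin φ cos λ·ΔX − sin φ sin λ·ΔY + cos φ·ΔZ = −(0.743690)(0.845909)(351.8) − (0.743690)(0.533327)(-301.0) + (0.668525)(545.2) = 262.55 m.

ΔN = 263 m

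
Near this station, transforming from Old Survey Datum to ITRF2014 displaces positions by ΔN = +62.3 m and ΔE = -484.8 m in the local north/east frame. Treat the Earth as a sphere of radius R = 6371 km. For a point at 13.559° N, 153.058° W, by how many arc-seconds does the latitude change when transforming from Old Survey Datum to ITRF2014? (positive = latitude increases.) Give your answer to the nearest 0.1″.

On a sphere of radius R, 1 rad of latitude = R, so Δφ = ΔN / R = 62.3 / 6371000 = 9.7787e-06 rad = 2.017″.

Δφ = 2.0″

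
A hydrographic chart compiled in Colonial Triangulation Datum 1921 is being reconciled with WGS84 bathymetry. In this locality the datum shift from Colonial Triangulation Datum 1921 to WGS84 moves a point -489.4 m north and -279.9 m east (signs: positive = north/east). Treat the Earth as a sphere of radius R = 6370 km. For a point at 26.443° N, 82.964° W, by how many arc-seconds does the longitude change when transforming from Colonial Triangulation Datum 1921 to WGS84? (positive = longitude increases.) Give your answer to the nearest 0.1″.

Δλ = -10.1″

At latitude 26.443°, cos φ = 0.895378.
One radian of longitude at latitude φ spans R cos φ, so Δλ = ΔE / (R cos φ) = -279.9 / (6370000 × 0.895378) = -4.9075e-05 rad = -10.122″.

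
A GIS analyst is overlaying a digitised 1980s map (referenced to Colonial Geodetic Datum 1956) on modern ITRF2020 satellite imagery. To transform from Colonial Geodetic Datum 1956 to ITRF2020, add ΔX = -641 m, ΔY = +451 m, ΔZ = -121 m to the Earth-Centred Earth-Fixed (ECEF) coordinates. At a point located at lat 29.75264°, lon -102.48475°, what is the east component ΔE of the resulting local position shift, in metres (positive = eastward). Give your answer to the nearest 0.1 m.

ΔE = -723.3 m

At φ = 29.75264°, λ = -102.48475°: sin φ = 0.496257, cos φ = 0.868176, sin λ = -0.976354, cos λ = -0.216180.
ΔE = −sin λ·ΔX + cos λ·ΔY = −(-0.976354)·(-641) + (-0.216180)·(451) = -723.34 m.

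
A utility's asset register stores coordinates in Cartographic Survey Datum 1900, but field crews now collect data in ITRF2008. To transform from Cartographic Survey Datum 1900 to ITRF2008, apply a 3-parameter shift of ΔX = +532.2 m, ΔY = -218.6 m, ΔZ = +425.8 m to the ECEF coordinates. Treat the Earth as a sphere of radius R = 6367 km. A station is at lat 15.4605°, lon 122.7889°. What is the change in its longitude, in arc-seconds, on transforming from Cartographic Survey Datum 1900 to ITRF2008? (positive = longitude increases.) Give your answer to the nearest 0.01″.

Δλ = -11.06″

sin φ = 0.266574, cos φ = 0.963814, sin λ = 0.840672, cos λ = -0.541545.
East component: ΔE = −sin λ·ΔX + cos λ·ΔY = −(0.840672)(532.2) + (-0.541545)(-218.6) = -329.02 m.
1° of latitude spans πR/180 = 111125 m; at latitude φ, 1° of longitude spans that × cos φ = 107104.0 m, so Δλ = -329.02 / 107104.0 × 3600 = -11.059″.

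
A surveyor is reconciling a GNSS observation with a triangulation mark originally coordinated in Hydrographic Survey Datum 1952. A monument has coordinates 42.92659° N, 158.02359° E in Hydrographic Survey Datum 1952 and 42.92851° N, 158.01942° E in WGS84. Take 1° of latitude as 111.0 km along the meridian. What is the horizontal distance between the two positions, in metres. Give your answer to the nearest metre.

400 m

Δφ = 42.92851° − 42.92659° = +0.00192°; Δλ = 158.01942° − 158.02359° = -0.00417°.
ΔN = Δφ × 111000 = 213.1 m; ΔE = Δλ × 111000 × cos(42.92659°) = -0.00417 × 111000 × 0.732227 = -338.9 m.
Distance = √(ΔE² + ΔN²) = √((-338.9)² + 213.1²) = 400.4 m.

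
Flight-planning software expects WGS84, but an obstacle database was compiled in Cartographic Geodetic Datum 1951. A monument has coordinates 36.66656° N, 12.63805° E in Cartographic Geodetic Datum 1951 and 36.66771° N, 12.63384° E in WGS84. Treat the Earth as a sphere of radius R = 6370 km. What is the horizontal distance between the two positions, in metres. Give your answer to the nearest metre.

Δφ = 36.66771° − 36.66656° = +0.00115°; Δλ = 12.63384° − 12.63805° = -0.00421°.
1° along a meridian = πR/180 = 111177 m.
ΔN = Δφ × 111177 = 127.9 m; ΔE = Δλ × 111177 × cos(36.66656°) = -0.00421 × 111177 × 0.802124 = -375.4 m.
Distance = √(ΔE² + ΔN²) = √((-375.4)² + 127.9²) = 396.6 m.

397 m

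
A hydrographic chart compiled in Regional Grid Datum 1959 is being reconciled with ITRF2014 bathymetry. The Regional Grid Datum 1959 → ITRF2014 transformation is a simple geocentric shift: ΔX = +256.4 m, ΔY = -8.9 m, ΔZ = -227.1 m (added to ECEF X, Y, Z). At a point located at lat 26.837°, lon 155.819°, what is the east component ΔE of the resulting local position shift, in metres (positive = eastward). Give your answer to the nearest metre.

ΔE = -97 m

At φ = 26.837°, λ = 155.819°: sin φ = 0.451454, cos φ = 0.892294, sin λ = 0.409621, cos λ = -0.912256.
ΔE = −sin λ·ΔX + cos λ·ΔY = −(0.409621)·(256.4) + (-0.912256)·(-8.9) = -96.91 m.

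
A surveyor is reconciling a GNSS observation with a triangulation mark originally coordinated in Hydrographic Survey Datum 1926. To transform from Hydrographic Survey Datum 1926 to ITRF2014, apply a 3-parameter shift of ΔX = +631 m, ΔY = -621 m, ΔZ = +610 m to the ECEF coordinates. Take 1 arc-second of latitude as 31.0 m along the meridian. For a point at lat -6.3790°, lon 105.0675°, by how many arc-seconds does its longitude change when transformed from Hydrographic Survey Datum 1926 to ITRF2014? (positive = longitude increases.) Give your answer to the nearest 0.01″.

Δλ = -14.54″

sin φ = -0.111105, cos φ = 0.993809, sin λ = 0.965620, cos λ = -0.259957.
East component: ΔE = −sin λ·ΔX + cos λ·ΔY = −(0.965620)(631) + (-0.259957)(-621) = -447.87 m.
1° of latitude spans 3600 × 31.00 = 111600 m; at latitude φ, 1° of longitude spans that × cos φ = 110909.1 m, so Δλ = -447.87 / 110909.1 × 3600 = -14.538″.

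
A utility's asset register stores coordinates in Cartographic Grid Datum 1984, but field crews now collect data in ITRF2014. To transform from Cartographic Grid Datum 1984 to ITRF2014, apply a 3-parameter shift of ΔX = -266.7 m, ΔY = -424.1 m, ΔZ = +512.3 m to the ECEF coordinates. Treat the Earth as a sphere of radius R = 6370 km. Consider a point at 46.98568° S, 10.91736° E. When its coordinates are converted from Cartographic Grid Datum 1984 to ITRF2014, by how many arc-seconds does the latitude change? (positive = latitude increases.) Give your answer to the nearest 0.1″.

sin φ = -0.731183, cos φ = 0.682181, sin λ = 0.189393, cos λ = 0.981901.
North component: ΔN = −sin φ cos λ·ΔX − sin φ sin λ·ΔY + cos φ·ΔZ = −(-0.731183)(0.981901)(-266.7) − (-0.731183)(0.189393)(-424.1) + (0.682181)(512.3) = 99.27 m.
1° of latitude spans πR/180 = 111177 m, so Δφ = 99.27 / 111177 × 3600 = 3.215″.

Δφ = 3.2″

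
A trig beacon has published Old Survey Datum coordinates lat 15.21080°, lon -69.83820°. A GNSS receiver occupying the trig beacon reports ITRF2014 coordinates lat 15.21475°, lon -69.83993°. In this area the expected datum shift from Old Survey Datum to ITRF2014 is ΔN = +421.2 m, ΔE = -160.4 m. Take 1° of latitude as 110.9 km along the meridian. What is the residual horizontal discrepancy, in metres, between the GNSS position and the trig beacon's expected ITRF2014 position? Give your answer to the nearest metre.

30 m

Observed coordinate differences: Δφ = +0.00395°, Δλ = -0.00173°.
Converting to metres (1° lat = 110900 m, cos φ = 0.964967): observed ΔN = 438.1 m, observed ΔE = -185.1 m.
Subtracting the expected shift leaves a residual of 438.1 − (421.2) = 16.9 m north and -185.1 − (-160.4) = -24.7 m east.
Residual distance = √(16.9² + (-24.7)²) = 29.9 m.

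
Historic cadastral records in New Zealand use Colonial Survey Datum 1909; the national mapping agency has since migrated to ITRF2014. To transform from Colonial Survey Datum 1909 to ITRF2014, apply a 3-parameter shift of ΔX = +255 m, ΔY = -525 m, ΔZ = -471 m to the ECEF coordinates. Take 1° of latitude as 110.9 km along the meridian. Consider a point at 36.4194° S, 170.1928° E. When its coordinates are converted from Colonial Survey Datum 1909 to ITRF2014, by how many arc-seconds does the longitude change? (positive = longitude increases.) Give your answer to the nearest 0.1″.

Δλ = 19.1″

sin φ = -0.593691, cos φ = 0.804693, sin λ = 0.170333, cos λ = -0.985387.
East component: ΔE = −sin λ·ΔX + cos λ·ΔY = −(0.170333)(255) + (-0.985387)(-525) = 473.89 m.
1° of latitude spans 110900 m; at latitude φ, 1° of longitude spans that × cos φ = 89240.4 m, so Δλ = 473.89 / 89240.4 × 3600 = 19.117″.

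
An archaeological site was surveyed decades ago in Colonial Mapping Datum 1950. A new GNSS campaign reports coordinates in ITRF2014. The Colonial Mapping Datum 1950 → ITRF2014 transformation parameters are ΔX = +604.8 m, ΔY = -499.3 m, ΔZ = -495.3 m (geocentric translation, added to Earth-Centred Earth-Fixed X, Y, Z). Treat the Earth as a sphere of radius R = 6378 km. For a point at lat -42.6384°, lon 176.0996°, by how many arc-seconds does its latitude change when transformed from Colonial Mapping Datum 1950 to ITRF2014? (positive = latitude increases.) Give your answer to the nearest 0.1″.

sin φ = -0.677369, cos φ = 0.735643, sin λ = 0.068022, cos λ = -0.997684.
North component: ΔN = −sin φ cos λ·ΔX − sin φ sin λ·ΔY + cos φ·ΔZ = −(-0.677369)(-0.997684)(604.8) − (-0.677369)(0.068022)(-499.3) + (0.735643)(-495.3) = -796.09 m.
1° of latitude spans πR/180 = 111317 m, so Δφ = -796.09 / 111317 × 3600 = -25.746″.

Δφ = -25.7″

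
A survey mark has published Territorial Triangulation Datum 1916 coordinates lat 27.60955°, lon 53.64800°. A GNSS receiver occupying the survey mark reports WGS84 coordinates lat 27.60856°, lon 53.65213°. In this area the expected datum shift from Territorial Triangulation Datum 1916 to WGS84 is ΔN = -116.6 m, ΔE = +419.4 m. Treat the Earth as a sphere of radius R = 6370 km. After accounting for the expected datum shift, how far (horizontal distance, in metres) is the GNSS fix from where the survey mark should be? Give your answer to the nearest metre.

Observed coordinate differences: Δφ = -0.00099°, Δλ = +0.00413°.
Converting to metres (1° lat = 111177 m, cos φ = 0.886126): observed ΔN = -110.1 m, observed ΔE = 406.9 m.
Subtracting the expected shift leaves a residual of -110.1 − (-116.6) = 6.5 m north and 406.9 − (419.4) = -12.5 m east.
Residual distance = √(6.5² + (-12.5)²) = 14.1 m.

14 m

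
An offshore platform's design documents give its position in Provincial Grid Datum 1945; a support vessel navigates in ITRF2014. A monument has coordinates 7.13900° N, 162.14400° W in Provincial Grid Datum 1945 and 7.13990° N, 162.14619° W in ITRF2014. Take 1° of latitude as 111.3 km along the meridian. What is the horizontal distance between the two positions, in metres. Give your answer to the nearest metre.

Δφ = 7.13990° − 7.13900° = +0.00090°; Δλ = -162.14619° − -162.14400° = -0.00219°.
ΔN = Δφ × 111300 = 100.2 m; ΔE = Δλ × 111300 × cos(7.13900°) = -0.00219 × 111300 × 0.992248 = -241.9 m.
Distance = √(ΔE² + ΔN²) = √((-241.9)² + 100.2²) = 261.8 m.

262 m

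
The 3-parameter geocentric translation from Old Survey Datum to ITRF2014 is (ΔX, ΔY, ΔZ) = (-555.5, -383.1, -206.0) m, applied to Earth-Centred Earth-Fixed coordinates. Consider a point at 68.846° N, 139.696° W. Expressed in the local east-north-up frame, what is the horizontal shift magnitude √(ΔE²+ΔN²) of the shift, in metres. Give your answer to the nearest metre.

At φ = 68.846°, λ = -139.696°: sin φ = 0.932614, cos φ = 0.360876, sin λ = -0.646843, cos λ = -0.762623.
ΔE = −sin λ·ΔX + cos λ·ΔY = −(-0.646843)·(-555.5) + (-0.762623)·(-383.1) = -67.16 m.
ΔN = −sin φ cos λ·ΔX − sin φ sin λ·ΔY + cos φ·ΔZ = −(0.932614)(-0.762623)(-555.5) − (0.932614)(-0.646843)(-383.1) + (0.360876)(-206.0) = -700.54 m.
Horizontal magnitude = √(ΔE² + ΔN²) = √((-67.16)² + (-700.54)²) = 703.75 m.

704 m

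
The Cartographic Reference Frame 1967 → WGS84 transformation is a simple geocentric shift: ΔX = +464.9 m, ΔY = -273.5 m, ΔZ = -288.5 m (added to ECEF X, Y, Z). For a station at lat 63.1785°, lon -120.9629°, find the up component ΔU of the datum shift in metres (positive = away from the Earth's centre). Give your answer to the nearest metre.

ΔU = -260 m

At φ = 63.1785°, λ = -120.9629°: sin φ = 0.892417, cos φ = 0.451212, sin λ = -0.857501, cos λ = -0.514483.
ΔU = cos φ cos λ·ΔX + cos φ sin λ·ΔY + sin φ·ΔZ = (0.451212)(-0.514483)(464.9) + (0.451212)(-0.857501)(-273.5) + (0.892417)(-288.5) = -259.56 m.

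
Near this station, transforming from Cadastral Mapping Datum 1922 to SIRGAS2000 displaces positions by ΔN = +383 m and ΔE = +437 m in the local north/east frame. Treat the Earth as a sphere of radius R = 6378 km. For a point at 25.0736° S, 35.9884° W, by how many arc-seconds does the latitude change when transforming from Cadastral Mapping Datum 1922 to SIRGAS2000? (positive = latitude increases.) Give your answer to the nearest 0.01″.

On a sphere of radius R, 1 rad of latitude = R, so Δφ = ΔN / R = 383.0 / 6378000 = 6.0050e-05 rad = 12.386″.

Δφ = 12.39″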